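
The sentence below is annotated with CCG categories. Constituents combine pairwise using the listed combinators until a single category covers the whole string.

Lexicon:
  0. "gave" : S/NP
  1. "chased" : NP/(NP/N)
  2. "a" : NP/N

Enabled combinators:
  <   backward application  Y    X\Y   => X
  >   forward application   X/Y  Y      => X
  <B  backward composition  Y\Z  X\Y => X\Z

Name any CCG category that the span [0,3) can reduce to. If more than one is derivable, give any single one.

[0,3] S   >
  [0,1] "gave" : S/NP
  [1,3] NP   >
    [1,2] "chased" : NP/(NP/N)
    [2,3] "a" : NP/N

S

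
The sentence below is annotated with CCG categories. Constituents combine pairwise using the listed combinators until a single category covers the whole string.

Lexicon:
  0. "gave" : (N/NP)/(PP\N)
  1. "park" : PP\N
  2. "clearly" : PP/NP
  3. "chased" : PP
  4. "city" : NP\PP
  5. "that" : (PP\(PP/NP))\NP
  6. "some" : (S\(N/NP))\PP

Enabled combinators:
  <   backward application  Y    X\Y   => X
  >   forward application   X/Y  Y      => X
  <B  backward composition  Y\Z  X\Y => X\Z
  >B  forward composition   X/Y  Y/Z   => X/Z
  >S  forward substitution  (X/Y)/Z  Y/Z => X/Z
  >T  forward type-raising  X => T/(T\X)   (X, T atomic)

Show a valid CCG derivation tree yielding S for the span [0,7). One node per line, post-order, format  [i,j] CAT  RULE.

[0,1] (N/NP)/(PP\N)  lex  "gave"
[1,2] PP\N  lex  "park"
[0,2] N/NP  >  k=1
[2,3] PP/NP  lex  "clearly"
[3,4] PP  lex  "chased"
[4,5] NP\PP  lex  "city"
[3,5] NP  <  k=4
[5,6] (PP\(PP/NP))\NP  lex  "that"
[3,6] PP\(PP/NP)  <  k=5
[2,6] PP  <  k=3
[6,7] (S\(N/NP))\PP  lex  "some"
[2,7] S\(N/NP)  <  k=6
[0,7] S  <  k=2

[0,7] S   <
  [0,2] N/NP   >
    [0,1] "gave" : (N/NP)/(PP\N)
    [1,2] "park" : PP\N
  [2,7] S\(N/NP)   <
    [2,6] PP   <
      [2,3] "clearly" : PP/NP
      [3,6] PP\(PP/NP)   <
        [3,5] NP   <
          [3,4] "chased" : PP
          [4,5] "city" : NP\PP
        [5,6] "that" : (PP\(PP/NP))\NP
    [6,7] "some" : (S\(N/NP))\PP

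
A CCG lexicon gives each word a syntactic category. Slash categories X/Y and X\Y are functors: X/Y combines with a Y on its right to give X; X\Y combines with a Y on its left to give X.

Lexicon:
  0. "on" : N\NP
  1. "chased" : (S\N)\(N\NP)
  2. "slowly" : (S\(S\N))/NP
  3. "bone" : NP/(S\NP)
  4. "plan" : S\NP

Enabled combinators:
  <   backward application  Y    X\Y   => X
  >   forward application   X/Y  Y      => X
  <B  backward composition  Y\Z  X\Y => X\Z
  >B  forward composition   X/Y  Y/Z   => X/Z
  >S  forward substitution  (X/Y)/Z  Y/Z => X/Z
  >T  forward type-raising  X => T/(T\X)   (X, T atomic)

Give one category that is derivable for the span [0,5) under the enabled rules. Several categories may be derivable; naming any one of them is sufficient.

S

[0,5] S   <
  [0,2] S\N   <
    [0,1] "on" : N\NP
    [1,2] "chased" : (S\N)\(N\NP)
  [2,5] S\(S\N)   >
    [2,3] "slowly" : (S\(S\N))/NP
    [3,5] NP   >
      [3,4] "bone" : NP/(S\NP)
      [4,5] "plan" : S\NP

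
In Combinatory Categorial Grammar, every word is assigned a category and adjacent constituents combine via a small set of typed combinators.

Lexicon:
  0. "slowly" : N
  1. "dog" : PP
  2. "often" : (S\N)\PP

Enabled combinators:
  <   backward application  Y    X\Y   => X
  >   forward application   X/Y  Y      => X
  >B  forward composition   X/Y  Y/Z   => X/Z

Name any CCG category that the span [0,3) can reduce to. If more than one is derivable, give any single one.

[0,3] S   <
  [0,1] "slowly" : N
  [1,3] S\N   <
    [1,2] "dog" : PP
    [2,3] "often" : (S\N)\PP

S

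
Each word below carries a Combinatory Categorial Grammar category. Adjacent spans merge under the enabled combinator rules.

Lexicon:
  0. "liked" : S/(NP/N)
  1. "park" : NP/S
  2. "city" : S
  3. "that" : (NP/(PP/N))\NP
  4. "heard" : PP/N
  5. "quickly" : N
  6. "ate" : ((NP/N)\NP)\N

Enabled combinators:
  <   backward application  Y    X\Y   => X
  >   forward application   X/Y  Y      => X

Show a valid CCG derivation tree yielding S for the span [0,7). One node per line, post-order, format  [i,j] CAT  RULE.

[0,7] S   >
  [0,1] "liked" : S/(NP/N)
  [1,7] NP/N   <
    [1,5] NP   >
      [1,4] NP/(PP/N)   <
        [1,3] NP   >
          [1,2] "park" : NP/S
          [2,3] "city" : S
        [3,4] "that" : (NP/(PP/N))\NP
      [4,5] "heard" : PP/N
    [5,7] (NP/N)\NP   <
      [5,6] "quickly" : N
      [6,7] "ate" : ((NP/N)\NP)\N

[0,1] S/(NP/N)  lex  "liked"
[1,2] NP/S  lex  "park"
[2,3] S  lex  "city"
[1,3] NP  >  k=2
[3,4] (NP/(PP/N))\NP  lex  "that"
[1,4] NP/(PP/N)  <  k=3
[4,5] PP/N  lex  "heard"
[1,5] NP  >  k=4
[5,6] N  lex  "quickly"
[6,7] ((NP/N)\NP)\N  lex  "ate"
[5,7] (NP/N)\NP  <  k=6
[1,7] NP/N  <  k=5
[0,7] S  >  k=1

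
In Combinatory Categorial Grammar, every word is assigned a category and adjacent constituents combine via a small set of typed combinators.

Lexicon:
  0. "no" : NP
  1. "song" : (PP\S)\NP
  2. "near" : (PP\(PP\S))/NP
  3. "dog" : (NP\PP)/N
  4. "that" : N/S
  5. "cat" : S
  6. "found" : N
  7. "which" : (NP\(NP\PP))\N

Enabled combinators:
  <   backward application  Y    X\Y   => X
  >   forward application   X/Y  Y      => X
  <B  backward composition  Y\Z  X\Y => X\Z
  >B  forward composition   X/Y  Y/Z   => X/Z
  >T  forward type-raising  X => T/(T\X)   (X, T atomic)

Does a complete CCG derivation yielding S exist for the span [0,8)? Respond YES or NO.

NP (PP\S)\NP (PP\(PP\S))/NP (NP\PP)/N N/S S N (NP\(NP\PP))\N
CKY chart[0,8] = {N/(N\PP), NP/(NP\PP), PP, PP/(PP\PP), S/(S\PP)}; S ∉ chart

NO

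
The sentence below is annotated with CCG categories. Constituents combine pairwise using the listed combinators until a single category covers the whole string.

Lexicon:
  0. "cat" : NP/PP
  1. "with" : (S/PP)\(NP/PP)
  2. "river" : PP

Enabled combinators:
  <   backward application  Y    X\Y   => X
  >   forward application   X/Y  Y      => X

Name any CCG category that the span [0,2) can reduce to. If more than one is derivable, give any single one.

S/PP

[0,3] S   >
  [0,2] S/PP   <
    [0,1] "cat" : NP/PP
    [1,2] "with" : (S/PP)\(NP/PP)
  [2,3] "river" : PP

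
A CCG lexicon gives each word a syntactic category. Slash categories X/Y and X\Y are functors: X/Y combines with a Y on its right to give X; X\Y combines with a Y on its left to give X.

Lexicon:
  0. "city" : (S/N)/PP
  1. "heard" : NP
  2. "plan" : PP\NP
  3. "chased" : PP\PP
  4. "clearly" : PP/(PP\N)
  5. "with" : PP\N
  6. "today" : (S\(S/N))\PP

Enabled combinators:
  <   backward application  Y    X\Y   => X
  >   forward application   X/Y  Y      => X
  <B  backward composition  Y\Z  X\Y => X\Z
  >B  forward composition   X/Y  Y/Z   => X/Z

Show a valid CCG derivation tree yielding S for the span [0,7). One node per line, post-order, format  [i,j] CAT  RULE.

[0,1] (S/N)/PP  lex  "city"
[1,2] NP  lex  "heard"
[2,3] PP\NP  lex  "plan"
[3,4] PP\PP  lex  "chased"
[2,4] PP\NP  <B  k=3
[1,4] PP  <  k=2
[0,4] S/N  >  k=1
[4,5] PP/(PP\N)  lex  "clearly"
[5,6] PP\N  lex  "with"
[4,6] PP  >  k=5
[6,7] (S\(S/N))\PP  lex  "today"
[4,7] S\(S/N)  <  k=6
[0,7] S  <  k=4

[0,7] S   <
  [0,4] S/N   >
    [0,1] "city" : (S/N)/PP
    [1,4] PP   <
      [1,2] "heard" : NP
      [2,4] PP\NP   <B
        [2,3] "plan" : PP\NP
        [3,4] "chased" : PP\PP
  [4,7] S\(S/N)   <
    [4,6] PP   >
      [4,5] "clearly" : PP/(PP\N)
      [5,6] "with" : PP\N
    [6,7] "today" : (S\(S/N))\PP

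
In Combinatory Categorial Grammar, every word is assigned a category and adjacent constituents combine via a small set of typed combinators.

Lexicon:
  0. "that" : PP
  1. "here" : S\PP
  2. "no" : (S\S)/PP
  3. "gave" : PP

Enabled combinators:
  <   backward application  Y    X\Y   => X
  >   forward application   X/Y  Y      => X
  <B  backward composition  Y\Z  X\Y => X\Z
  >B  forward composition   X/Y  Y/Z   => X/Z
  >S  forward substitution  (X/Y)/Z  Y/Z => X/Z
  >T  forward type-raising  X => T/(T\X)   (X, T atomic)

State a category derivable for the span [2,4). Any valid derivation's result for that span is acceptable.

S\S

[0,4] S   >
  [0,1] S/(S\PP)   >T
    [0,1] "that" : PP
  [1,4] S\PP   <B
    [1,2] "here" : S\PP
    [2,4] S\S   >
      [2,3] "no" : (S\S)/PP
      [3,4] "gave" : PP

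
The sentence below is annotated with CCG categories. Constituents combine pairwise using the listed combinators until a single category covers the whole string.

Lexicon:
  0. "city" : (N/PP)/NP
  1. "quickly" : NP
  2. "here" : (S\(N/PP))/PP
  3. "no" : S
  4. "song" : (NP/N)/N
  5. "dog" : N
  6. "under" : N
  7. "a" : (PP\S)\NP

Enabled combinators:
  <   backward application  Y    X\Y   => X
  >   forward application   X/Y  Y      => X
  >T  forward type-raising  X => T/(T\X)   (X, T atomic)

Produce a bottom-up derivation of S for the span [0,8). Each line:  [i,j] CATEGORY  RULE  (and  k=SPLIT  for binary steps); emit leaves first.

[0,8] S   <
  [0,2] N/PP   >
    [0,1] "city" : (N/PP)/NP
    [1,2] "quickly" : NP
  [2,8] S\(N/PP)   >
    [2,3] "here" : (S\(N/PP))/PP
    [3,8] PP   >
      [3,4] PP/(PP\S)   >T
        [3,4] "no" : S
      [4,8] PP\S   <
        [4,7] NP   >
          [4,6] NP/N   >
            [4,5] "song" : (NP/N)/N
            [5,6] "dog" : N
          [6,7] "under" : N
        [7,8] "a" : (PP\S)\NP

[0,1] (N/PP)/NP  lex  "city"
[1,2] NP  lex  "quickly"
[0,2] N/PP  >  k=1
[2,3] (S\(N/PP))/PP  lex  "here"
[3,4] S  lex  "no"
[3,4] PP/(PP\S)  >T
[4,5] (NP/N)/N  lex  "song"
[5,6] N  lex  "dog"
[4,6] NP/N  >  k=5
[6,7] N  lex  "under"
[4,7] NP  >  k=6
[7,8] (PP\S)\NP  lex  "a"
[4,8] PP\S  <  k=7
[3,8] PP  >  k=4
[2,8] S\(N/PP)  >  k=3
[0,8] S  <  k=2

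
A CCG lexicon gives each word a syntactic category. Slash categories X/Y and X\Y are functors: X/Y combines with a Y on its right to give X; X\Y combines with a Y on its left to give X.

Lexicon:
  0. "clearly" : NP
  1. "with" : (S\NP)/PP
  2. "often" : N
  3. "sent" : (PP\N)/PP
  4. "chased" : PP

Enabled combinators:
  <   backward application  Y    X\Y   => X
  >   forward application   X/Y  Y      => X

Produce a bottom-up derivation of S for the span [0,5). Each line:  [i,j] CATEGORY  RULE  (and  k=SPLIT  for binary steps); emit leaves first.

[0,1] NP  lex  "clearly"
[1,2] (S\NP)/PP  lex  "with"
[2,3] N  lex  "often"
[3,4] (PP\N)/PP  lex  "sent"
[4,5] PP  lex  "chased"
[3,5] PP\N  >  k=4
[2,5] PP  <  k=3
[1,5] S\NP  >  k=2
[0,5] S  <  k=1

[0,5] S   <
  [0,1] "clearly" : NP
  [1,5] S\NP   >
    [1,2] "with" : (S\NP)/PP
    [2,5] PP   <
      [2,3] "often" : N
      [3,5] PP\N   >
        [3,4] "sent" : (PP\N)/PP
        [4,5] "chased" : PP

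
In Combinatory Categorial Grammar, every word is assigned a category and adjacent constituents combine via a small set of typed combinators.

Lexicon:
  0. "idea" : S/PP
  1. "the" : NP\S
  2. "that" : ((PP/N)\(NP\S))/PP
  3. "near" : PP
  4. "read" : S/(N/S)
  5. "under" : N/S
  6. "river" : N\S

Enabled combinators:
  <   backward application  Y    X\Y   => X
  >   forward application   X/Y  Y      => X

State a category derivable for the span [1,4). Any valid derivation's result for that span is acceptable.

PP/N

[0,7] S   >
  [0,1] "idea" : S/PP
  [1,7] PP   >
    [1,4] PP/N   <
      [1,2] "the" : NP\S
      [2,4] (PP/N)\(NP\S)   >
        [2,3] "that" : ((PP/N)\(NP\S))/PP
        [3,4] "near" : PP
    [4,7] N   <
      [4,6] S   >
        [4,5] "read" : S/(N/S)
        [5,6] "under" : N/S
      [6,7] "river" : N\S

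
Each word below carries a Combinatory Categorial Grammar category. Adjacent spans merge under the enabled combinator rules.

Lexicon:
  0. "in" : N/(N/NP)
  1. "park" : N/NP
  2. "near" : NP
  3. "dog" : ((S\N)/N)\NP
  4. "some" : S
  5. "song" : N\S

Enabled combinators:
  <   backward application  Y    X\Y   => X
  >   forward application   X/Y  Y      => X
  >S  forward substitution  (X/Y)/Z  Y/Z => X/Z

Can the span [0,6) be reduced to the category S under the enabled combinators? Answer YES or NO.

[0,6] S   <
  [0,2] N   >
    [0,1] "in" : N/(N/NP)
    [1,2] "park" : N/NP
  [2,6] S\N   >
    [2,4] (S\N)/N   <
      [2,3] "near" : NP
      [3,4] "dog" : ((S\N)/N)\NP
    [4,6] N   <
      [4,5] "some" : S
      [5,6] "song" : N\S

YES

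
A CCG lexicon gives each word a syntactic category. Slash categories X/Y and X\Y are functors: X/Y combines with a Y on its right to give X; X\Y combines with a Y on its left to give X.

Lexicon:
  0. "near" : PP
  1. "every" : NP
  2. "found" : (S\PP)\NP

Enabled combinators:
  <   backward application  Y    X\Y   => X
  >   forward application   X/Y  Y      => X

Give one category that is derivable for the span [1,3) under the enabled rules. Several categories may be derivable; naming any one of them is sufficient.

[0,3] S   <
  [0,1] "near" : PP
  [1,3] S\PP   <
    [1,2] "every" : NP
    [2,3] "found" : (S\PP)\NP

S\PP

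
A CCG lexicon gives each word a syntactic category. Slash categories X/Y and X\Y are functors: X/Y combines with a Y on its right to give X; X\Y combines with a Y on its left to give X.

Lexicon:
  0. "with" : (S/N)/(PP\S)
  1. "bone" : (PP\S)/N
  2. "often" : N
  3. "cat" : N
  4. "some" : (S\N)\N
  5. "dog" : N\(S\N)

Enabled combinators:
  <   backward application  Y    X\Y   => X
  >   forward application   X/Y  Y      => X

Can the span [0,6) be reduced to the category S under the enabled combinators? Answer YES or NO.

YES

[0,6] S   >
  [0,3] S/N   >
    [0,1] "with" : (S/N)/(PP\S)
    [1,3] PP\S   >
      [1,2] "bone" : (PP\S)/N
      [2,3] "often" : N
  [3,6] N   <
    [3,5] S\N   <
      [3,4] "cat" : N
      [4,5] "some" : (S\N)\N
    [5,6] "dog" : N\(S\N)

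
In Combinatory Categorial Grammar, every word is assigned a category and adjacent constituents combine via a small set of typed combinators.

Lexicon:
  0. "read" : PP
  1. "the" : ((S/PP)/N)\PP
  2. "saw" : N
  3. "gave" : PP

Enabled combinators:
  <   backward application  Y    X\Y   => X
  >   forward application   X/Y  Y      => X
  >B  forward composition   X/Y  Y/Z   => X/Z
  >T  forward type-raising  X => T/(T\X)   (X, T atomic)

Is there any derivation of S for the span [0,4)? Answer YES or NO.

YES

[0,4] S   >
  [0,3] S/PP   >
    [0,2] (S/PP)/N   <
      [0,1] "read" : PP
      [1,2] "the" : ((S/PP)/N)\PP
    [2,3] "saw" : N
  [3,4] "gave" : PP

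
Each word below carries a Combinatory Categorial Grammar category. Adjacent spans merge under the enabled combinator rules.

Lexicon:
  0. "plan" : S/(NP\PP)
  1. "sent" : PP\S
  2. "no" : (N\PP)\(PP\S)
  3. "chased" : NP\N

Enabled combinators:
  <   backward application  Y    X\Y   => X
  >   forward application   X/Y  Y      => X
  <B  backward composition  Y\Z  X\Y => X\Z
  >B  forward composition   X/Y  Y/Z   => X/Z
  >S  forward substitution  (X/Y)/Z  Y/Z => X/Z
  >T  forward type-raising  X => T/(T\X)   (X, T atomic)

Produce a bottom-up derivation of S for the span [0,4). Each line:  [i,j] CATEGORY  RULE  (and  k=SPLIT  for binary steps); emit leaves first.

[0,1] S/(NP\PP)  lex  "plan"
[1,2] PP\S  lex  "sent"
[2,3] (N\PP)\(PP\S)  lex  "no"
[1,3] N\PP  <  k=2
[3,4] NP\N  lex  "chased"
[1,4] NP\PP  <B  k=3
[0,4] S  >  k=1

[0,4] S   >
  [0,1] "plan" : S/(NP\PP)
  [1,4] NP\PP   <B
    [1,3] N\PP   <
      [1,2] "sent" : PP\S
      [2,3] "no" : (N\PP)\(PP\S)
    [3,4] "chased" : NP\N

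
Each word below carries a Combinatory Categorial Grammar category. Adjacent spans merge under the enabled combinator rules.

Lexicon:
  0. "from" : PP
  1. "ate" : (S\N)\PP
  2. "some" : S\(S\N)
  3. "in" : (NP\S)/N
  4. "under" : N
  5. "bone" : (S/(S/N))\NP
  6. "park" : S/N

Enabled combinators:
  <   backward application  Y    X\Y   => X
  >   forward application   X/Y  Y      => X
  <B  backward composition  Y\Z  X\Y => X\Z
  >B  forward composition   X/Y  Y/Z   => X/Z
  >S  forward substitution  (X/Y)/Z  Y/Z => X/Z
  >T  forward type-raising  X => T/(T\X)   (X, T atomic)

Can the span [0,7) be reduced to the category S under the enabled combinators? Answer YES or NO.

YES

[0,7] S   >
  [0,6] S/(S/N)   <
    [0,5] NP   <
      [0,3] S   <
        [0,2] S\N   <
          [0,1] "from" : PP
          [1,2] "ate" : (S\N)\PP
        [2,3] "some" : S\(S\N)
      [3,5] NP\S   >
        [3,4] "in" : (NP\S)/N
        [4,5] "under" : N
    [5,6] "bone" : (S/(S/N))\NP
  [6,7] "park" : S/N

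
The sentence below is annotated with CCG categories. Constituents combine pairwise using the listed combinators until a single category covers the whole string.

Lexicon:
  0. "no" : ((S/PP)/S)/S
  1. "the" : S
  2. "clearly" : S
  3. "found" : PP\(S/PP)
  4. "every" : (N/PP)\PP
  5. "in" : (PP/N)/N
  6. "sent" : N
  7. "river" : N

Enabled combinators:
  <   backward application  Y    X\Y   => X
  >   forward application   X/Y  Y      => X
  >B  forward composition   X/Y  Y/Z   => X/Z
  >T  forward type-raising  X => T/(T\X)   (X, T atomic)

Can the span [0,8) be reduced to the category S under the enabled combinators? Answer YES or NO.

((S/PP)/S)/S S S PP\(S/PP) (N/PP)\PP (PP/N)/N N N
CKY chart[0,8] = {N, N/(N\N), N/(PP\PP), NP/(NP\N), PP/(PP\N), S/(S\N)}; S ∉ chart

NO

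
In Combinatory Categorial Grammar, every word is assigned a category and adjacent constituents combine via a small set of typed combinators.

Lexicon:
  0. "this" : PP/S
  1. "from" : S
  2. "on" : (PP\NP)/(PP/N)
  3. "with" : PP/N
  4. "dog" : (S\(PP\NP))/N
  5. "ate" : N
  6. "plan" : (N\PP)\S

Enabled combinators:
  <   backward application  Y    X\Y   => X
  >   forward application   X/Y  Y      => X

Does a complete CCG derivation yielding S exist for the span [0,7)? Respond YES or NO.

PP/S S (PP\NP)/(PP/N) PP/N (S\(PP\NP))/N N (N\PP)\S
CKY chart[0,7] = {N}; S ∉ chart

NO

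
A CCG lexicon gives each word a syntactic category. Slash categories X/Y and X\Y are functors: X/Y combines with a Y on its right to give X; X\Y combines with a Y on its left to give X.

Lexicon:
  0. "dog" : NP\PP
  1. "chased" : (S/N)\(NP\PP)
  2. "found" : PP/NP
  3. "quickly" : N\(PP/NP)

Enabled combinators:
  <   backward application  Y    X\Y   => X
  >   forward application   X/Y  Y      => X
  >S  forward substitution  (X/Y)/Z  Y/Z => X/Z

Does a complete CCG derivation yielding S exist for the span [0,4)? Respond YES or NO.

YES

[0,4] S   >
  [0,2] S/N   <
    [0,1] "dog" : NP\PP
    [1,2] "chased" : (S/N)\(NP\PP)
  [2,4] N   <
    [2,3] "found" : PP/NP
    [3,4] "quickly" : N\(PP/NP)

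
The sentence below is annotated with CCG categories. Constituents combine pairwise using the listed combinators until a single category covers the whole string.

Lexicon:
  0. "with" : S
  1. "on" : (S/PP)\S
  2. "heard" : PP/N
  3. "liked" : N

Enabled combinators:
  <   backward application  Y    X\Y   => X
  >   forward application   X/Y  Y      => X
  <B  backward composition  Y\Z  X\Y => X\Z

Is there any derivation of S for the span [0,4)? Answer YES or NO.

[0,4] S   >
  [0,2] S/PP   <
    [0,1] "with" : S
    [1,2] "on" : (S/PP)\S
  [2,4] PP   >
    [2,3] "heard" : PP/N
    [3,4] "liked" : N

YES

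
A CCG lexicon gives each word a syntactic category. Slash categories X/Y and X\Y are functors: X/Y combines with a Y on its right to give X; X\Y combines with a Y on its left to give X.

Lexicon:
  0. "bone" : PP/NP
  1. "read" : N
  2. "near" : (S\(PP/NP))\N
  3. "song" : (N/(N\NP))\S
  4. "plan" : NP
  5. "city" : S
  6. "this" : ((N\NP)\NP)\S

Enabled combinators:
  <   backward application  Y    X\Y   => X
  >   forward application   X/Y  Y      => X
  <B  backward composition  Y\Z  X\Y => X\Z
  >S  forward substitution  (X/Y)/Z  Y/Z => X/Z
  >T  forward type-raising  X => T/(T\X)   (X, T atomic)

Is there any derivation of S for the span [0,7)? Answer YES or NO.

PP/NP N (S\(PP/NP))\N (N/(N\NP))\S NP S ((N\NP)\NP)\S
CKY chart[0,7] = {N, N/(N\N), NP/(NP\N), PP/(PP\N), S/(S\N)}; S ∉ chart

NO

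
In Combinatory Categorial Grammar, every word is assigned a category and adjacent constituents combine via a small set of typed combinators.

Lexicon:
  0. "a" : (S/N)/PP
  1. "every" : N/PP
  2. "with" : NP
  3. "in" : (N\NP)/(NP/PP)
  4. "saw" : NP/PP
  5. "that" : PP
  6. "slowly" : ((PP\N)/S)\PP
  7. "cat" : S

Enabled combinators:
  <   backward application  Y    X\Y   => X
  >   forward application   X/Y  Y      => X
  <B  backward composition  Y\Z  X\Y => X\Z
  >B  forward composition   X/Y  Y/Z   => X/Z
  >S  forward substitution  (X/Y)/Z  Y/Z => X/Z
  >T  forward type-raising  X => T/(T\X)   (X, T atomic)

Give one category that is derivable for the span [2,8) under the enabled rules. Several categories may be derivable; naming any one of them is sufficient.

[0,8] S   >
  [0,2] S/PP   >S
    [0,1] "a" : (S/N)/PP
    [1,2] "every" : N/PP
  [2,8] PP   <
    [2,5] N   <
      [2,3] "with" : NP
      [3,5] N\NP   >
        [3,4] "in" : (N\NP)/(NP/PP)
        [4,5] "saw" : NP/PP
    [5,8] PP\N   >
      [5,7] (PP\N)/S   <
        [5,6] "that" : PP
        [6,7] "slowly" : ((PP\N)/S)\PP
      [7,8] "cat" : S

PP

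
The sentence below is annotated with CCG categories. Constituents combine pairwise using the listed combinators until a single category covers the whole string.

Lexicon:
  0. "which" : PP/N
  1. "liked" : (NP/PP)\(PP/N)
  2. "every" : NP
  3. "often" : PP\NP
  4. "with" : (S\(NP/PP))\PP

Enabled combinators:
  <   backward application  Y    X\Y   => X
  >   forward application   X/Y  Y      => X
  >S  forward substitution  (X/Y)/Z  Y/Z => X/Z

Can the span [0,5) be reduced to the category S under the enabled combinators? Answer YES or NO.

YES

[0,5] S   <
  [0,2] NP/PP   <
    [0,1] "which" : PP/N
    [1,2] "liked" : (NP/PP)\(PP/N)
  [2,5] S\(NP/PP)   <
    [2,4] PP   <
      [2,3] "every" : NP
      [3,4] "often" : PP\NP
    [4,5] "with" : (S\(NP/PP))\PP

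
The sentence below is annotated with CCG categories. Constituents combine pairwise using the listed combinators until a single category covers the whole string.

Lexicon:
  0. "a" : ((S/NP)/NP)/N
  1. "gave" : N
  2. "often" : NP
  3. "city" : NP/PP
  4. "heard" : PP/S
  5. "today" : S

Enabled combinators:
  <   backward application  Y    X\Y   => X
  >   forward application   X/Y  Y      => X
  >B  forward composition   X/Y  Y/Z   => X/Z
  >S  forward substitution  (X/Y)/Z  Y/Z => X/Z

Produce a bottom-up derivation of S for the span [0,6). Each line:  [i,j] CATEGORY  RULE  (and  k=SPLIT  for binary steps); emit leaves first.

[0,1] ((S/NP)/NP)/N  lex  "a"
[1,2] N  lex  "gave"
[0,2] (S/NP)/NP  >  k=1
[2,3] NP  lex  "often"
[0,3] S/NP  >  k=2
[3,4] NP/PP  lex  "city"
[4,5] PP/S  lex  "heard"
[5,6] S  lex  "today"
[4,6] PP  >  k=5
[3,6] NP  >  k=4
[0,6] S  >  k=3

[0,6] S   >
  [0,3] S/NP   >
    [0,2] (S/NP)/NP   >
      [0,1] "a" : ((S/NP)/NP)/N
      [1,2] "gave" : N
    [2,3] "often" : NP
  [3,6] NP   >
    [3,4] "city" : NP/PP
    [4,6] PP   >
      [4,5] "heard" : PP/S
      [5,6] "today" : S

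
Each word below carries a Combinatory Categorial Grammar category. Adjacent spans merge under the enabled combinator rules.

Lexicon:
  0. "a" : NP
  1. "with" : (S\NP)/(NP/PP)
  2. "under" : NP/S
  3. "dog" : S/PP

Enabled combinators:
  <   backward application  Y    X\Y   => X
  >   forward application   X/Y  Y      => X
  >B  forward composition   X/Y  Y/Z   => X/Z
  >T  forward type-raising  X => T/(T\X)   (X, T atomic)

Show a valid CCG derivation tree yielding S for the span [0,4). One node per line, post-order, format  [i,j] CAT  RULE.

[0,4] S   >
  [0,1] S/(S\NP)   >T
    [0,1] "a" : NP
  [1,4] S\NP   >
    [1,2] "with" : (S\NP)/(NP/PP)
    [2,4] NP/PP   >B
      [2,3] "under" : NP/S
      [3,4] "dog" : S/PP

[0,1] NP  lex  "a"
[0,1] S/(S\NP)  >T
[1,2] (S\NP)/(NP/PP)  lex  "with"
[2,3] NP/S  lex  "under"
[3,4] S/PP  lex  "dog"
[2,4] NP/PP  >B  k=3
[1,4] S\NP  >  k=2
[0,4] S  >  k=1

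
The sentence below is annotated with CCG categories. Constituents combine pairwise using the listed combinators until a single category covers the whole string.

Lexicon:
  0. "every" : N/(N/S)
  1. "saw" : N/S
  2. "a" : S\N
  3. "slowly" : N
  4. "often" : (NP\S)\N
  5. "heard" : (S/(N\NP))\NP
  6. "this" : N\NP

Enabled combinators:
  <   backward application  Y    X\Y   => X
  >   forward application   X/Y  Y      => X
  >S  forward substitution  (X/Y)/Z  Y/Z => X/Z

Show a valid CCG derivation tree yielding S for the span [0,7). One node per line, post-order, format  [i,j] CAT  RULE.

[0,7] S   >
  [0,6] S/(N\NP)   <
    [0,5] NP   <
      [0,3] S   <
        [0,2] N   >
          [0,1] "every" : N/(N/S)
          [1,2] "saw" : N/S
        [2,3] "a" : S\N
      [3,5] NP\S   <
        [3,4] "slowly" : N
        [4,5] "often" : (NP\S)\N
    [5,6] "heard" : (S/(N\NP))\NP
  [6,7] "this" : N\NP

[0,1] N/(N/S)  lex  "every"
[1,2] N/S  lex  "saw"
[0,2] N  >  k=1
[2,3] S\N  lex  "a"
[0,3] S  <  k=2
[3,4] N  lex  "slowly"
[4,5] (NP\S)\N  lex  "often"
[3,5] NP\S  <  k=4
[0,5] NP  <  k=3
[5,6] (S/(N\NP))\NP  lex  "heard"
[0,6] S/(N\NP)  <  k=5
[6,7] N\NP  lex  "this"
[0,7] S  >  k=6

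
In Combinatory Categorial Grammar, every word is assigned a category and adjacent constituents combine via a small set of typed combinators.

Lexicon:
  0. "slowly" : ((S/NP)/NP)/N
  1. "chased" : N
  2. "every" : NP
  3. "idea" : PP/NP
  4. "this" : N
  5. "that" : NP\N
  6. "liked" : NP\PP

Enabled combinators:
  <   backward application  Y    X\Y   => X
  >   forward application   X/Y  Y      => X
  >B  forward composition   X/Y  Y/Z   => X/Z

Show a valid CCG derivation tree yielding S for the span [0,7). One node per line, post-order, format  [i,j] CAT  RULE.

[0,7] S   >
  [0,3] S/NP   >
    [0,2] (S/NP)/NP   >
      [0,1] "slowly" : ((S/NP)/NP)/N
      [1,2] "chased" : N
    [2,3] "every" : NP
  [3,7] NP   <
    [3,6] PP   >
      [3,4] "idea" : PP/NP
      [4,6] NP   <
        [4,5] "this" : N
        [5,6] "that" : NP\N
    [6,7] "liked" : NP\PP

[0,1] ((S/NP)/NP)/N  lex  "slowly"
[1,2] N  lex  "chased"
[0,2] (S/NP)/NP  >  k=1
[2,3] NP  lex  "every"
[0,3] S/NP  >  k=2
[3,4] PP/NP  lex  "idea"
[4,5] N  lex  "this"
[5,6] NP\N  lex  "that"
[4,6] NP  <  k=5
[3,6] PP  >  k=4
[6,7] NP\PP  lex  "liked"
[3,7] NP  <  k=6
[0,7] S  >  k=3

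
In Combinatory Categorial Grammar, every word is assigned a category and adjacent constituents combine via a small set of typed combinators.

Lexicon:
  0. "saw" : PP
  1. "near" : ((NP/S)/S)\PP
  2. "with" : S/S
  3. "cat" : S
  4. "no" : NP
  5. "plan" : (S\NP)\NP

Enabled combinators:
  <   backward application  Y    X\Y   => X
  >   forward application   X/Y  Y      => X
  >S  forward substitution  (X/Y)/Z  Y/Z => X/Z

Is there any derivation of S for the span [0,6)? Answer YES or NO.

[0,6] S   <
  [0,4] NP   >
    [0,3] NP/S   >S
      [0,2] (NP/S)/S   <
        [0,1] "saw" : PP
        [1,2] "near" : ((NP/S)/S)\PP
      [2,3] "with" : S/S
    [3,4] "cat" : S
  [4,6] S\NP   <
    [4,5] "no" : NP
    [5,6] "plan" : (S\NP)\NP

YES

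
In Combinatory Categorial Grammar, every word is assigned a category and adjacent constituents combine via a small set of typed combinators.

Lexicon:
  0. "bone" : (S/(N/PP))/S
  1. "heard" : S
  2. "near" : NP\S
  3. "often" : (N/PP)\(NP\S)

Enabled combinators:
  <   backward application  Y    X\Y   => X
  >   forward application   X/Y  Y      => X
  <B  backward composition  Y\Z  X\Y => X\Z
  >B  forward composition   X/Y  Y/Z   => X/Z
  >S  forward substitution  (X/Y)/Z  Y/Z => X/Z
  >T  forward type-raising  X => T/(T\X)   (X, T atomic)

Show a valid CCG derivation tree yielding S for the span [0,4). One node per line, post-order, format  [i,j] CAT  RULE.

[0,1] (S/(N/PP))/S  lex  "bone"
[1,2] S  lex  "heard"
[0,2] S/(N/PP)  >  k=1
[2,3] NP\S  lex  "near"
[3,4] (N/PP)\(NP\S)  lex  "often"
[2,4] N/PP  <  k=3
[0,4] S  >  k=2

[0,4] S   >
  [0,2] S/(N/PP)   >
    [0,1] "bone" : (S/(N/PP))/S
    [1,2] "heard" : S
  [2,4] N/PP   <
    [2,3] "near" : NP\S
    [3,4] "often" : (N/PP)\(NP\S)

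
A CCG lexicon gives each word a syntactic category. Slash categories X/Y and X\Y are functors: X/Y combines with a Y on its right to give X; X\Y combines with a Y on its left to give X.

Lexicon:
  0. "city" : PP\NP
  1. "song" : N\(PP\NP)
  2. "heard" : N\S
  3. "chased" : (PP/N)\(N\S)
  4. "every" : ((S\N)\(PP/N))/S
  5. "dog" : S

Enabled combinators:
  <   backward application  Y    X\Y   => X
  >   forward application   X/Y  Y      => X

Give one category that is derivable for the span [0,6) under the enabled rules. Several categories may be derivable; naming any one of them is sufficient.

[0,6] S   <
  [0,2] N   <
    [0,1] "city" : PP\NP
    [1,2] "song" : N\(PP\NP)
  [2,6] S\N   <
    [2,4] PP/N   <
      [2,3] "heard" : N\S
      [3,4] "chased" : (PP/N)\(N\S)
    [4,6] (S\N)\(PP/N)   >
      [4,5] "every" : ((S\N)\(PP/N))/S
      [5,6] "dog" : S

S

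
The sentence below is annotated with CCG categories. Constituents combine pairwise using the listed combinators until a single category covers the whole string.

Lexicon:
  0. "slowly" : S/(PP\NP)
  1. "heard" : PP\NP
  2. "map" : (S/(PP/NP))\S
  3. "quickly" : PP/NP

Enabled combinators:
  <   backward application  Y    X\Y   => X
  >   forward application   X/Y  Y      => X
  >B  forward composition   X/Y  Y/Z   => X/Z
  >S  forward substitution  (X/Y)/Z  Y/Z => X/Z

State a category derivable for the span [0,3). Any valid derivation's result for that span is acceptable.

[0,4] S   >
  [0,3] S/(PP/NP)   <
    [0,2] S   >
      [0,1] "slowly" : S/(PP\NP)
      [1,2] "heard" : PP\NP
    [2,3] "map" : (S/(PP/NP))\S
  [3,4] "quickly" : PP/NP

S/(PP/NP)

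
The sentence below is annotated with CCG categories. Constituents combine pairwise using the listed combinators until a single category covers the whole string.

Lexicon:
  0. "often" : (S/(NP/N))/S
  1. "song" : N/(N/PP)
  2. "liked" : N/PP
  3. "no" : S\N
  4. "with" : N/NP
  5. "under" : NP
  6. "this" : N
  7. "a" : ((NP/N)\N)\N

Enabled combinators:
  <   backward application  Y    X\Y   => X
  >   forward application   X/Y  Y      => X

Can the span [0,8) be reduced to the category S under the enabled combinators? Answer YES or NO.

YES

[0,8] S   >
  [0,4] S/(NP/N)   >
    [0,1] "often" : (S/(NP/N))/S
    [1,4] S   <
      [1,3] N   >
        [1,2] "song" : N/(N/PP)
        [2,3] "liked" : N/PP
      [3,4] "no" : S\N
  [4,8] NP/N   <
    [4,6] N   >
      [4,5] "with" : N/NP
      [5,6] "under" : NP
    [6,8] (NP/N)\N   <
      [6,7] "this" : N
      [7,8] "a" : ((NP/N)\N)\N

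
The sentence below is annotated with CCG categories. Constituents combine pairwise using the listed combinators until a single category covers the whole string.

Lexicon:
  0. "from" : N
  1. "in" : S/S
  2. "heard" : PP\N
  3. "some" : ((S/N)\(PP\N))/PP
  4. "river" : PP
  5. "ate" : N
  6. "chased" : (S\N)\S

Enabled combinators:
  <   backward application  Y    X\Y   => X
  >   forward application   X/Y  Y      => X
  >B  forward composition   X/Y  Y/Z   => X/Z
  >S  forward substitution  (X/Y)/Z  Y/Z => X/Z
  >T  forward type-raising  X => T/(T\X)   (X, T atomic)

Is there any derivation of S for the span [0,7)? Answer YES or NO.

[0,7] S   >
  [0,1] S/(S\N)   >T
    [0,1] "from" : N
  [1,7] S\N   <
    [1,6] S   >
      [1,5] S/N   >B
        [1,2] "in" : S/S
        [2,5] S/N   <
          [2,3] "heard" : PP\N
          [3,5] (S/N)\(PP\N)   >
            [3,4] "some" : ((S/N)\(PP\N))/PP
            [4,5] "river" : PP
      [5,6] "ate" : N
    [6,7] "chased" : (S\N)\S

YES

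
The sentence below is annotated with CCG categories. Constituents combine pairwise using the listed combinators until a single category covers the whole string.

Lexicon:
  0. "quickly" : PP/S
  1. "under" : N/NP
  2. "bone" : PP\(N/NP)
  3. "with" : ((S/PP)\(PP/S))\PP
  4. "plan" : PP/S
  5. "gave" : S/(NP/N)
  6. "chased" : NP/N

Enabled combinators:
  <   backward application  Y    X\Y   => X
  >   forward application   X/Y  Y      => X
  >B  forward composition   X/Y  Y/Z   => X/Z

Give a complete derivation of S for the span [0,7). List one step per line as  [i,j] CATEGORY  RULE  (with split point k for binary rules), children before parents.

[0,7] S   >
  [0,4] S/PP   <
    [0,1] "quickly" : PP/S
    [1,4] (S/PP)\(PP/S)   <
      [1,3] PP   <
        [1,2] "under" : N/NP
        [2,3] "bone" : PP\(N/NP)
      [3,4] "with" : ((S/PP)\(PP/S))\PP
  [4,7] PP   >
    [4,5] "plan" : PP/S
    [5,7] S   >
      [5,6] "gave" : S/(NP/N)
      [6,7] "chased" : NP/N

[0,1] PP/S  lex  "quickly"
[1,2] N/NP  lex  "under"
[2,3] PP\(N/NP)  lex  "bone"
[1,3] PP  <  k=2
[3,4] ((S/PP)\(PP/S))\PP  lex  "with"
[1,4] (S/PP)\(PP/S)  <  k=3
[0,4] S/PP  <  k=1
[4,5] PP/S  lex  "plan"
[5,6] S/(NP/N)  lex  "gave"
[6,7] NP/N  lex  "chased"
[5,7] S  >  k=6
[4,7] PP  >  k=5
[0,7] S  >  k=4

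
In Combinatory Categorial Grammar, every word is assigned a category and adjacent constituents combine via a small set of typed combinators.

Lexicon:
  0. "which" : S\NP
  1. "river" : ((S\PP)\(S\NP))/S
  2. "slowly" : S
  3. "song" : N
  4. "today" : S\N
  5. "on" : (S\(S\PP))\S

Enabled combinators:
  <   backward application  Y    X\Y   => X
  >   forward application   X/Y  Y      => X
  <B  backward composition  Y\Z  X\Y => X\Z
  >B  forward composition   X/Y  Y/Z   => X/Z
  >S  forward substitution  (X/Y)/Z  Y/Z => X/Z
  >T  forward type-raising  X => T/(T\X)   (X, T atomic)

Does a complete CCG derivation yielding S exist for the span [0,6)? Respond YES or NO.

[0,6] S   <
  [0,3] S\PP   <
    [0,1] "which" : S\NP
    [1,3] (S\PP)\(S\NP)   >
      [1,2] "river" : ((S\PP)\(S\NP))/S
      [2,3] "slowly" : S
  [3,6] S\(S\PP)   <
    [3,5] S   <
      [3,4] "song" : N
      [4,5] "today" : S\N
    [5,6] "on" : (S\(S\PP))\S

YES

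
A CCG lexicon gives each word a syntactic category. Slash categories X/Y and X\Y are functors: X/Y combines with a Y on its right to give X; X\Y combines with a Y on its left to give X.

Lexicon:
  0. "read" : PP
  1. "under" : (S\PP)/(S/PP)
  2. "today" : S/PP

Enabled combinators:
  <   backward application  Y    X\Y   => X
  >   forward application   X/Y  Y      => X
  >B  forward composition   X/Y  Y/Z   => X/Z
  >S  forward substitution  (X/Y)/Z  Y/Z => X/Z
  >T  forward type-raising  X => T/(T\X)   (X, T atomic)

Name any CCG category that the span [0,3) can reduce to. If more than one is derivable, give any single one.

S

[0,3] S   <
  [0,1] "read" : PP
  [1,3] S\PP   >
    [1,2] "under" : (S\PP)/(S/PP)
    [2,3] "today" : S/PP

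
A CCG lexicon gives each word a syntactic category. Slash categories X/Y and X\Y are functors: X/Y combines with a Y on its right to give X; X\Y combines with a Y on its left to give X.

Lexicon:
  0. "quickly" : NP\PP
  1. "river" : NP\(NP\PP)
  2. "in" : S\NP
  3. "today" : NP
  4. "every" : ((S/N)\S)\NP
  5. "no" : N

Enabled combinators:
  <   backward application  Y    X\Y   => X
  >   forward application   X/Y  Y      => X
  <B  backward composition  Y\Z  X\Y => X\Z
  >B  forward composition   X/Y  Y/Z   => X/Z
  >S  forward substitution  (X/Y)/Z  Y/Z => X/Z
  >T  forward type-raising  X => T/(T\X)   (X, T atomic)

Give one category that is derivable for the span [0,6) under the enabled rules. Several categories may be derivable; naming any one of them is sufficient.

[0,6] S   >
  [0,5] S/N   <
    [0,3] S   <
      [0,2] NP   <
        [0,1] "quickly" : NP\PP
        [1,2] "river" : NP\(NP\PP)
      [2,3] "in" : S\NP
    [3,5] (S/N)\S   <
      [3,4] "today" : NP
      [4,5] "every" : ((S/N)\S)\NP
  [5,6] "no" : N

S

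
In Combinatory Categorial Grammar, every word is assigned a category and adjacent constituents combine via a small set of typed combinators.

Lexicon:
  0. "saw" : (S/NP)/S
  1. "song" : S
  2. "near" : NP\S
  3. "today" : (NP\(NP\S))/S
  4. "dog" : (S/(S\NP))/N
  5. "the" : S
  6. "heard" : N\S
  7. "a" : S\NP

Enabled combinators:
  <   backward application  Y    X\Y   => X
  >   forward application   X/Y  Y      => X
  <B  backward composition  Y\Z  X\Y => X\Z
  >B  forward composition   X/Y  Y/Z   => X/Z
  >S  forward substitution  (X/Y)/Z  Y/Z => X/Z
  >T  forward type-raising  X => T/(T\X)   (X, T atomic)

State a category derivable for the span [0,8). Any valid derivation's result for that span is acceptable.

S

[0,8] S   >
  [0,2] S/NP   >
    [0,1] "saw" : (S/NP)/S
    [1,2] "song" : S
  [2,8] NP   <
    [2,3] "near" : NP\S
    [3,8] NP\(NP\S)   >
      [3,4] "today" : (NP\(NP\S))/S
      [4,8] S   >
        [4,7] S/(S\NP)   >
          [4,5] "dog" : (S/(S\NP))/N
          [5,7] N   >
            [5,6] N/(N\S)   >T
              [5,6] "the" : S
            [6,7] "heard" : N\S
        [7,8] "a" : S\NP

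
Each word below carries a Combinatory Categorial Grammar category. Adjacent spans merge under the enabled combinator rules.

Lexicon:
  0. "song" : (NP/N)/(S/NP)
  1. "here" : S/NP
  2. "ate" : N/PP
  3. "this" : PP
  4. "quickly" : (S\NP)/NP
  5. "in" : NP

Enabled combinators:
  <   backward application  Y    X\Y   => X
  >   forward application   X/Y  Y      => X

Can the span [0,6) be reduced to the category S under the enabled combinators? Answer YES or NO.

YES

[0,6] S   <
  [0,4] NP   >
    [0,2] NP/N   >
      [0,1] "song" : (NP/N)/(S/NP)
      [1,2] "here" : S/NP
    [2,4] N   >
      [2,3] "ate" : N/PP
      [3,4] "this" : PP
  [4,6] S\NP   >
    [4,5] "quickly" : (S\NP)/NP
    [5,6] "in" : NP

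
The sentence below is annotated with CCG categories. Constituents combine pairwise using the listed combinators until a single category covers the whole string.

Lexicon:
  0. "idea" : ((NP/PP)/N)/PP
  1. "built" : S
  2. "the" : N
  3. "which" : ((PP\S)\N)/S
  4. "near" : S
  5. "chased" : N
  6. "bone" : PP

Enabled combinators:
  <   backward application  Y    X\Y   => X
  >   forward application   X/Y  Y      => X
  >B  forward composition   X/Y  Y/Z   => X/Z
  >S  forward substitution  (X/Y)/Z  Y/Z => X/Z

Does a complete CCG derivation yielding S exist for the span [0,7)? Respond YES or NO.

((NP/PP)/N)/PP S N ((PP\S)\N)/S S N PP
CKY chart[0,7] = {NP}; S ∉ chart

NO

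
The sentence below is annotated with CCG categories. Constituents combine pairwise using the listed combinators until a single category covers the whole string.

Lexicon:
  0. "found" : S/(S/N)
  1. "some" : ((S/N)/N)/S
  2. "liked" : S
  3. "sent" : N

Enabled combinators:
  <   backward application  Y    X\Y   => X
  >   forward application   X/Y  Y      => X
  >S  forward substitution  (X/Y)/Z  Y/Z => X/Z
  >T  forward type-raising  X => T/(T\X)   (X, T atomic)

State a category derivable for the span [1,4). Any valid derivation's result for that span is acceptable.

[0,4] S   >
  [0,1] "found" : S/(S/N)
  [1,4] S/N   >
    [1,3] (S/N)/N   >
      [1,2] "some" : ((S/N)/N)/S
      [2,3] "liked" : S
    [3,4] "sent" : N

S/N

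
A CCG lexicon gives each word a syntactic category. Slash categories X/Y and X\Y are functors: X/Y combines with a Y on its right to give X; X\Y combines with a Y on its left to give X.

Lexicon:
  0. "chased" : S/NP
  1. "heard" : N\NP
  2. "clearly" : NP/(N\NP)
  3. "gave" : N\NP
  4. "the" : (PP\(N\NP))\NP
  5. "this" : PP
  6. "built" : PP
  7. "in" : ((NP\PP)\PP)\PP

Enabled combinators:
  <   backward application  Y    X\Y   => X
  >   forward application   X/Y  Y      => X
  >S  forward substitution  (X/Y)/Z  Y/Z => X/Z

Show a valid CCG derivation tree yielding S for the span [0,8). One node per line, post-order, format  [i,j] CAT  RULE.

[0,1] S/NP  lex  "chased"
[1,2] N\NP  lex  "heard"
[2,3] NP/(N\NP)  lex  "clearly"
[3,4] N\NP  lex  "gave"
[2,4] NP  >  k=3
[4,5] (PP\(N\NP))\NP  lex  "the"
[2,5] PP\(N\NP)  <  k=4
[1,5] PP  <  k=2
[5,6] PP  lex  "this"
[6,7] PP  lex  "built"
[7,8] ((NP\PP)\PP)\PP  lex  "in"
[6,8] (NP\PP)\PP  <  k=7
[5,8] NP\PP  <  k=6
[1,8] NP  <  k=5
[0,8] S  >  k=1

[0,8] S   >
  [0,1] "chased" : S/NP
  [1,8] NP   <
    [1,5] PP   <
      [1,2] "heard" : N\NP
      [2,5] PP\(N\NP)   <
        [2,4] NP   >
          [2,3] "clearly" : NP/(N\NP)
          [3,4] "gave" : N\NP
        [4,5] "the" : (PP\(N\NP))\NP
    [5,8] NP\PP   <
      [5,6] "this" : PP
      [6,8] (NP\PP)\PP   <
        [6,7] "built" : PP
        [7,8] "in" : ((NP\PP)\PP)\PP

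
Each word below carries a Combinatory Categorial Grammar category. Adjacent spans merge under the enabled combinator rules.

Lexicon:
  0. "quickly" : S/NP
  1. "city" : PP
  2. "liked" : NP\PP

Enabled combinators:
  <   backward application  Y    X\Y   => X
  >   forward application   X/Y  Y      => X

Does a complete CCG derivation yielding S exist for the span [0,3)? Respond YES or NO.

[0,3] S   >
  [0,1] "quickly" : S/NP
  [1,3] NP   <
    [1,2] "city" : PP
    [2,3] "liked" : NP\PP

YES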